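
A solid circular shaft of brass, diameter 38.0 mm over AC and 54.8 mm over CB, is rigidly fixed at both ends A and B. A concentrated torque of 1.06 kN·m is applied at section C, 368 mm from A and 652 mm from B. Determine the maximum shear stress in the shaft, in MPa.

28.6 MPa

Compatibility: T_A·a/J_AC = T_B·b/J_CB with T_A + T_B = T₀.
J_AC = 2.05×10^-7 m⁴, J_CB = 8.85×10^-7 m⁴, so T_A = T₀·(J_AC/a)/((J_AC/a)+(J_CB/b)) = 308.0 N·m, T_B = 752.0 N·m.
τ in each portion: τ_AC = 2.86×10^7 Pa, τ_CB = 2.33×10^7 Pa; maximum is in AC.
τ_max = T_AC·r/J = 308.0·0.0190/2.05×10^-7 = 2.859×10^7 Pa.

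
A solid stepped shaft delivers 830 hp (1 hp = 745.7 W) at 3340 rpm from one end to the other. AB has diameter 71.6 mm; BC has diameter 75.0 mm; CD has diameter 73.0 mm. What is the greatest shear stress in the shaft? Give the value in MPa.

24.6 MPa

ω = 2π·3340/60 = 349.8 rad/s, so T = P/ω = 830×745.7 / 349.8 = 1770 N·m.
Under the same torque, τ_max = 16T/(πd³) is largest where d is smallest — segment AB (d = 71.6 mm).
τ_max = 16·1770/(π·(0.0716)³) = 2.455×10^7 Pa.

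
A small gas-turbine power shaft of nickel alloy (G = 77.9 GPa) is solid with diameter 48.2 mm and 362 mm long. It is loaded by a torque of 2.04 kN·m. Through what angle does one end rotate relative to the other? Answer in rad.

J = πd⁴/32 = π(0.0482)⁴/32 = 5.299×10^-7 m⁴.
θ = T·L/(G·J) = 2040 × 0.362 / (77.9×10⁹ × 5.299×10^-7) = 0.01789 rad.

0.0179 rad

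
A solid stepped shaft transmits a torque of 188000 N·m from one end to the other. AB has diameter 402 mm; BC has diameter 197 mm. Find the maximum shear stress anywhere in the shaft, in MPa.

Under the same torque, τ_max = 16T/(πd³) is largest where d is smallest — segment BC (d = 197 mm).
τ_max = 16·188000/(π·(0.197)³) = 1.252×10^8 Pa.

125 MPa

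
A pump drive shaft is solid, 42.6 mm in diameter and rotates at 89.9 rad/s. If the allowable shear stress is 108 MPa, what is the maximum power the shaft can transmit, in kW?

147 kW

J = πd⁴/32 = π(0.0426)⁴/32 = 3.233×10^-7 m⁴.
T_max = τ_allow·J/r = 1.08×10^8 × 3.233×10^-7 / 0.0213 = 1639 N·m.
ω = 89.9 rad/s, so P_max = T_max·ω = 1.474×10^5 W.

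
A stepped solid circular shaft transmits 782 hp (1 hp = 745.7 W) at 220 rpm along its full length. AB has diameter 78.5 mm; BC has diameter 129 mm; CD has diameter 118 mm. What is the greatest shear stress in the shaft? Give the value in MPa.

266 MPa

ω = 2π·220/60 = 23.04 rad/s, so T = P/ω = 782×745.7 / 23.04 = 25310 N·m.
Under the same torque, τ_max = 16T/(πd³) is largest where d is smallest — segment AB (d = 78.5 mm).
τ_max = 16·25310/(π·(0.0785)³) = 2.665×10^8 Pa.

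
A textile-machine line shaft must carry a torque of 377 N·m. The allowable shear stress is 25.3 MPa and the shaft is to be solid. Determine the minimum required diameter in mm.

For a solid shaft τ_max = 16T/(πd³), so d = (16T/(π τ_allow))^(1/3) = (16·377.0/(π·2.53×10^7))^(1/3) = 0.04234 m.

42.3 mm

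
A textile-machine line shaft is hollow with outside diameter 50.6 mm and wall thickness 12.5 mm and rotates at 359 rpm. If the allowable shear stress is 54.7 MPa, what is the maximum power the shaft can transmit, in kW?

J = π(d_o⁴ − d_i⁴)/32 = π(0.0506⁴ − 0.0256⁴)/32 = 6.014×10^-7 m⁴.
T_max = τ_allow·J/r = 5.47×10^7 × 6.014×10^-7 / 0.0253 = 1300 N·m.
ω = 2π·359/60 = 37.59 rad/s, so P_max = T_max·ω = 4.888×10^4 W.

48.9 kW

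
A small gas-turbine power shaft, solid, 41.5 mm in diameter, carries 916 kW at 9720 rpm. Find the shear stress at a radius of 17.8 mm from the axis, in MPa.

55.0 MPa

ω = 2π·9720/60 = 1018 rad/s, so T = P/ω = 916×10³ / 1018 = 899.9 N·m.
J = πd⁴/32 = π(0.0415)⁴/32 = 2.912×10^-7 m⁴.
Shear stress varies linearly with radius: τ = T·r/J = 899.9 × 0.0178 / 2.912×10^-7 = 5.501×10^7 Pa.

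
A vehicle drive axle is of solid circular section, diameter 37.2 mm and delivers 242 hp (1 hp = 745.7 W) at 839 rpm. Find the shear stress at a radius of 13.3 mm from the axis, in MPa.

145 MPa

ω = 2π·839/60 = 87.86 rad/s, so T = P/ω = 242×745.7 / 87.86 = 2054 N·m.
J = πd⁴/32 = π(0.0372)⁴/32 = 1.880×10^-7 m⁴.
Shear stress varies linearly with radius: τ = T·r/J = 2054 × 0.0133 / 1.880×10^-7 = 1.453×10^8 Pa.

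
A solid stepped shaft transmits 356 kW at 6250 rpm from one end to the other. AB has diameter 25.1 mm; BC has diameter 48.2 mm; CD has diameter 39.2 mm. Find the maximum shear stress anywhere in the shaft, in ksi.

25.4 ksi

ω = 2π·6250/60 = 654.5 rad/s, so T = P/ω = 356×10³ / 654.5 = 543.9 N·m.
Under the same torque, τ_max = 16T/(πd³) is largest where d is smallest — segment AB (d = 25.1 mm).
τ_max = 16·543.9/(π·(0.0251)³) = 1.752×10^8 Pa.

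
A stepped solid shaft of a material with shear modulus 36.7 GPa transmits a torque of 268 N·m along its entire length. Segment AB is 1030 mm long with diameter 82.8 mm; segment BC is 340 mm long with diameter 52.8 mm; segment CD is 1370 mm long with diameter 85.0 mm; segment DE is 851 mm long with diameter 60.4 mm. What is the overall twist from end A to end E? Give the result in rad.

J_AB = π(0.0828)⁴/32 = 4.61×10^-6 m⁴; J_BC = π(0.0528)⁴/32 = 7.63×10^-7 m⁴; J_CD = π(0.0850)⁴/32 = 5.12×10^-6 m⁴; J_DE = π(0.0604)⁴/32 = 1.31×10^-6 m⁴.
θ = (T/G)·Σ L_i/J_i = (268.0/36.7×10⁹)·(1.03/4.61×10^-6 + 0.340/7.63×10^-7 + 1.37/5.12×10^-6 + 0.851/1.31×10^-6) = 0.01159 rad.

0.0116 rad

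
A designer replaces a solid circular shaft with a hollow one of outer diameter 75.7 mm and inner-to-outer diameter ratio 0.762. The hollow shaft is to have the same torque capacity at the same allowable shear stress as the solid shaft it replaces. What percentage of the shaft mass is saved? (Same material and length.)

44.8 %

Equal τ_max and T ⇒ the solid shaft needs d_s³ = d_o³(1−k⁴), so d_s = 75.7·(1−0.762⁴)^(1/3) = 66.00 mm.
Area ratio A_h/A_s = d_o²(1−k²)/d_s² = (1−k²)/(1−k⁴)^(2/3) = 0.5516.
Mass saving = 1 − 0.5516 = 44.8 %.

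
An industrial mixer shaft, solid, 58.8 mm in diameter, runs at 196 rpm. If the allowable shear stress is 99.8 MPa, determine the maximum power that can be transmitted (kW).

81.8 kW

J = πd⁴/32 = π(0.0588)⁴/32 = 1.174×10^-6 m⁴.
T_max = τ_allow·J/r = 9.98×10^7 × 1.174×10^-6 / 0.0294 = 3984 N·m.
ω = 2π·196/60 = 20.53 rad/s, so P_max = T_max·ω = 8.177×10^4 W.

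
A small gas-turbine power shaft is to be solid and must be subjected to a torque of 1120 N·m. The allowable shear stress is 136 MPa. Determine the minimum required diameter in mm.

For a solid shaft τ_max = 16T/(πd³), so d = (16T/(π τ_allow))^(1/3) = (16·1120/(π·1.36×10^8))^(1/3) = 0.03474 m.

34.7 mm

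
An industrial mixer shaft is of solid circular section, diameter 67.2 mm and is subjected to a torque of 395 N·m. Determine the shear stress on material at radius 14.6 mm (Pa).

2.88e6 Pa

J = πd⁴/32 = π(0.0672)⁴/32 = 2.002×10^-6 m⁴.
Shear stress varies linearly with radius: τ = T·r/J = 395.0 × 0.0146 / 2.002×10^-6 = 2.881×10^6 Pa.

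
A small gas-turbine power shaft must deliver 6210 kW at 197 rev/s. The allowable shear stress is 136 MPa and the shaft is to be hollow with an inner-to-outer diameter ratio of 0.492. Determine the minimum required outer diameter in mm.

ω = 2π·197 = 1238 rad/s, so T = P/ω = 6210×10³ / 1238 = 5017 N·m.
For a hollow shaft with d_i/d_o = 0.492: τ_max = 16T/(π d_o³ (1−k⁴)), so d_o = [16T/(π τ_allow (1−k⁴))]^(1/3) = [16·5017/(π·1.36×10^8·0.9414)]^(1/3) = 0.05844 m.

58.4 mm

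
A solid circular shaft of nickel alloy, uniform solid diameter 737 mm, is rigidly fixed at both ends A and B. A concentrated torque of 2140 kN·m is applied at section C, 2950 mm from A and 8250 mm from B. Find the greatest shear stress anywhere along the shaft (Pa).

2.01e7 Pa

With uniform GJ and both ends fixed, compatibility θ_AC = θ_CB gives T_A·a = T_B·b, together with T_A + T_B = T₀.
T_A = T₀·b/(a+b) = 2.140e6·8250/11200 = 1.576e6 N·m; T_B = 563700 N·m.
τ in each portion: τ_AC = 2.01×10^7 Pa, τ_CB = 7.17×10^6 Pa; maximum is in AC.
τ_max = T_AC·r/J = 1.576e6·0.368/0.0290 = 2.005×10^7 Pa.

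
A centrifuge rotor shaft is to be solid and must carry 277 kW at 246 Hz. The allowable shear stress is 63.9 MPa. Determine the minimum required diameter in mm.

24.3 mm

ω = 2π·246 = 1546 rad/s, so T = P/ω = 277×10³ / 1546 = 179.2 N·m.
For a solid shaft τ_max = 16T/(πd³), so d = (16T/(π τ_allow))^(1/3) = (16·179.2/(π·6.39×10^7))^(1/3) = 0.02426 m.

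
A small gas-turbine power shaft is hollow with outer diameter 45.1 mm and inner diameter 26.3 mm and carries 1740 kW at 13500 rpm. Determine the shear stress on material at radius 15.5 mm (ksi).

ω = 2π·13500/60 = 1414 rad/s, so T = P/ω = 1740×10³ / 1414 = 1231 N·m.
J = π(d_o⁴ − d_i⁴)/32 = π(0.0451⁴ − 0.0263⁴)/32 = 3.592×10^-7 m⁴.
Shear stress varies linearly with radius: τ = T·r/J = 1231 × 0.0155 / 3.592×10^-7 = 5.311×10^7 Pa.

7.70 ksi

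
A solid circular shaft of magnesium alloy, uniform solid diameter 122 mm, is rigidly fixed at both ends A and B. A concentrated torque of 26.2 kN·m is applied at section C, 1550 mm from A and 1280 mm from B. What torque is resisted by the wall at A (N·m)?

11900 N·m

With uniform GJ and both ends fixed, compatibility θ_AC = θ_CB gives T_A·a = T_B·b, together with T_A + T_B = T₀.
T_A = T₀·b/(a+b) = 26200·1280/2830 = 11850 N·m; T_B = 14350 N·m.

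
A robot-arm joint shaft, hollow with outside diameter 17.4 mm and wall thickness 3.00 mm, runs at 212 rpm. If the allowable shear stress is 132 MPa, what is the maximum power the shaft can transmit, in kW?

J = π(d_o⁴ − d_i⁴)/32 = π(0.0174⁴ − 0.0114⁴)/32 = 7.341×10^-9 m⁴.
T_max = τ_allow·J/r = 1.32×10^8 × 7.341×10^-9 / 0.00870 = 111.4 N·m.
ω = 2π·212/60 = 22.20 rad/s, so P_max = T_max·ω = 2473 W.

2.47 kW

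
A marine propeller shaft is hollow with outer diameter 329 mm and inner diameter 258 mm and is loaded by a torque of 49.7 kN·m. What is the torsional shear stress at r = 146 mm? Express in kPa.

10100 kPa

J = π(d_o⁴ − d_i⁴)/32 = π(0.329⁴ − 0.258⁴)/32 = 7.152×10^-4 m⁴.
Shear stress varies linearly with radius: τ = T·r/J = 49700 × 0.146 / 7.152×10^-4 = 1.015×10^7 Pa.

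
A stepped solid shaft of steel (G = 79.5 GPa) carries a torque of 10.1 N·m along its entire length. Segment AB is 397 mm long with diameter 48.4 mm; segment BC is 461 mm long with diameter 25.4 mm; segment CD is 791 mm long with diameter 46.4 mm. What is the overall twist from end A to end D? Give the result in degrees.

0.100°

J_AB = π(0.0484)⁴/32 = 5.39×10^-7 m⁴; J_BC = π(0.0254)⁴/32 = 4.09×10^-8 m⁴; J_CD = π(0.0464)⁴/32 = 4.55×10^-7 m⁴.
θ = (T/G)·Σ L_i/J_i = (10.10/79.5×10⁹)·(0.397/5.39×10^-7 + 0.461/4.09×10^-8 + 0.791/4.55×10^-7) = 1.748×10^-3 rad.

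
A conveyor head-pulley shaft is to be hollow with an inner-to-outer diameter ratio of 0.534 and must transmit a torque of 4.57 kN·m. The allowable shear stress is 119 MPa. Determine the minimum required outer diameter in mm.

For a hollow shaft with d_i/d_o = 0.534: τ_max = 16T/(π d_o³ (1−k⁴)), so d_o = [16T/(π τ_allow (1−k⁴))]^(1/3) = [16·4570/(π·1.19×10^8·0.9187)]^(1/3) = 0.05971 m.

59.7 mm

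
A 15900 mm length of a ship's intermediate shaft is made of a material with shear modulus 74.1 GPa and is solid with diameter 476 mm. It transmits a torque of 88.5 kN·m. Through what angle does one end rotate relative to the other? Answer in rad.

0.00377 rad

J = πd⁴/32 = π(0.476)⁴/32 = 5.040×10^-3 m⁴.
θ = T·L/(G·J) = 88500 × 15.9 / (74.1×10⁹ × 5.040×10^-3) = 3.768×10^-3 rad.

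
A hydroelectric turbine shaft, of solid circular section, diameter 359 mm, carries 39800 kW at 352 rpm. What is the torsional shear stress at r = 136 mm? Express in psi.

13100 psi

ω = 2π·352/60 = 36.86 rad/s, so T = P/ω = 39800×10³ / 36.86 = 1.080e6 N·m.
J = πd⁴/32 = π(0.359)⁴/32 = 1.631×10^-3 m⁴.
Shear stress varies linearly with radius: τ = T·r/J = 1.080e6 × 0.136 / 1.631×10^-3 = 9.005×10^7 Pa.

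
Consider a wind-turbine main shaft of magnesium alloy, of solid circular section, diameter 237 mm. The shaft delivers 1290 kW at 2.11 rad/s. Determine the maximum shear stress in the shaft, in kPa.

234000 kPa

ω = 2.11 rad/s, so T = P/ω = 1290×10³ / 2.110 = 611400 N·m.
J = πd⁴/32 = π(0.237)⁴/32 = 3.097×10^-4 m⁴.
τ_max = T·r/J = 611400 × 0.118 / 3.097×10^-4 = 2.339×10^8 Pa.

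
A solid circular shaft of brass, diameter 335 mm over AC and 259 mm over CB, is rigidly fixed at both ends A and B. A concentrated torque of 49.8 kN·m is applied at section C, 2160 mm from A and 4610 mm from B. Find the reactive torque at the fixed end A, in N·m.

Compatibility: T_A·a/J_AC = T_B·b/J_CB with T_A + T_B = T₀.
J_AC = 1.24×10^-3 m⁴, J_CB = 4.42×10^-4 m⁴, so T_A = T₀·(J_AC/a)/((J_AC/a)+(J_CB/b)) = 42660 N·m, T_B = 7141 N·m.

42700 N·m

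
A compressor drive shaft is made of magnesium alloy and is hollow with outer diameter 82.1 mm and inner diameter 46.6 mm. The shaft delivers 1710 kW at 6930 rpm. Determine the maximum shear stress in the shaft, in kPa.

ω = 2π·6930/60 = 725.7 rad/s, so T = P/ω = 1710×10³ / 725.7 = 2356 N·m.
J = π(d_o⁴ − d_i⁴)/32 = π(0.0821⁴ − 0.0466⁴)/32 = 3.997×10^-6 m⁴.
τ_max = T·r/J = 2356 × 0.0410 / 3.997×10^-6 = 2.420×10^7 Pa.

24200 kPa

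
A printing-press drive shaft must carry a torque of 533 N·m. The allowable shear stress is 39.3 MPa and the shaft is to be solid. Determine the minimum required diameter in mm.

41.0 mm

For a solid shaft τ_max = 16T/(πd³), so d = (16T/(π τ_allow))^(1/3) = (16·533.0/(π·3.93×10^7))^(1/3) = 0.04103 m.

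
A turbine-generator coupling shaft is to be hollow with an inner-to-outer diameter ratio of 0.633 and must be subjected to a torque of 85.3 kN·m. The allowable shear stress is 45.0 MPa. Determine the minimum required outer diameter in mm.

226 mm

For a hollow shaft with d_i/d_o = 0.633: τ_max = 16T/(π d_o³ (1−k⁴)), so d_o = [16T/(π τ_allow (1−k⁴))]^(1/3) = [16·85300/(π·4.50×10^7·0.8394)]^(1/3) = 0.2257 m.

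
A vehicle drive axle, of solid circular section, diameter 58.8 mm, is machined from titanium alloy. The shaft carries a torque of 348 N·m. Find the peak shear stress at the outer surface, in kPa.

8720 kPa

J = πd⁴/32 = π(0.0588)⁴/32 = 1.174×10^-6 m⁴.
τ_max = T·r/J = 348.0 × 0.0294 / 1.174×10^-6 = 8.718×10^6 Pa.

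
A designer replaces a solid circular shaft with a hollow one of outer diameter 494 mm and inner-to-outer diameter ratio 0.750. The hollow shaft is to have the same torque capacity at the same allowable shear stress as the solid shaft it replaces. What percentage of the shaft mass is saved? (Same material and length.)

Equal τ_max and T ⇒ the solid shaft needs d_s³ = d_o³(1−k⁴), so d_s = 494·(1−0.750⁴)^(1/3) = 435.2 mm.
Area ratio A_h/A_s = d_o²(1−k²)/d_s² = (1−k²)/(1−k⁴)^(2/3) = 0.5638.
Mass saving = 1 − 0.5638 = 43.6 %.

43.6 %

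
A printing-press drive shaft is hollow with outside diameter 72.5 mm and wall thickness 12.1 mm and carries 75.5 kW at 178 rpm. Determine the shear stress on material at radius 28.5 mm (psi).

7690 psi

ω = 2π·178/60 = 18.64 rad/s, so T = P/ω = 75.5×10³ / 18.64 = 4050 N·m.
J = π(d_o⁴ − d_i⁴)/32 = π(0.0725⁴ − 0.0483⁴)/32 = 2.178×10^-6 m⁴.
Shear stress varies linearly with radius: τ = T·r/J = 4050 × 0.0285 / 2.178×10^-6 = 5.300×10^7 Pa.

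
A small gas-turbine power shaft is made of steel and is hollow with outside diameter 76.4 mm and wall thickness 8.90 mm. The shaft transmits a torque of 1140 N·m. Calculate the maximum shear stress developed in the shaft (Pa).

J = π(d_o⁴ − d_i⁴)/32 = π(0.0764⁴ − 0.0586⁴)/32 = 2.187×10^-6 m⁴.
τ_max = T·r/J = 1140 × 0.0382 / 2.187×10^-6 = 1.991×10^7 Pa.

1.99e7 Pa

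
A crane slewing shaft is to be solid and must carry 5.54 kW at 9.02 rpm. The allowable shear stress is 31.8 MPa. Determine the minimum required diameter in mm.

ω = 2π·9.02/60 = 0.9446 rad/s, so T = P/ω = 5.54×10³ / 0.9446 = 5865 N·m.
For a solid shaft τ_max = 16T/(πd³), so d = (16T/(π τ_allow))^(1/3) = (16·5865/(π·3.18×10^7))^(1/3) = 0.09794 m.

97.9 mm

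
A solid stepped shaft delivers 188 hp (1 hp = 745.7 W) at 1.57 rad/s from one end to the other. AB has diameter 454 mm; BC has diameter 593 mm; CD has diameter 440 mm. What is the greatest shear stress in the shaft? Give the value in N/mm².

ω = 1.57 rad/s, so T = P/ω = 188×745.7 / 1.570 = 89290 N·m.
Under the same torque, τ_max = 16T/(πd³) is largest where d is smallest — segment CD (d = 440 mm).
τ_max = 16·89290/(π·(0.440)³) = 5.339×10^6 Pa.

5.34 N/mm²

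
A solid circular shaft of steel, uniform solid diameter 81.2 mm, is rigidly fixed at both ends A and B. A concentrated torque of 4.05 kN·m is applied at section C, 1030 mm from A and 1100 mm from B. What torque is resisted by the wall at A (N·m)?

2090 N·m

With uniform GJ and both ends fixed, compatibility θ_AC = θ_CB gives T_A·a = T_B·b, together with T_A + T_B = T₀.
T_A = T₀·b/(a+b) = 4050·1100/2130 = 2092 N·m; T_B = 1958 N·m.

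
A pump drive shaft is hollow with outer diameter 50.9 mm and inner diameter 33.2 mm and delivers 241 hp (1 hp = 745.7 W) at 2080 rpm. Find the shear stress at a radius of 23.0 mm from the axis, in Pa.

ω = 2π·2080/60 = 217.8 rad/s, so T = P/ω = 241×745.7 / 217.8 = 825.1 N·m.
J = π(d_o⁴ − d_i⁴)/32 = π(0.0509⁴ − 0.0332⁴)/32 = 5.397×10^-7 m⁴.
Shear stress varies linearly with radius: τ = T·r/J = 825.1 × 0.0230 / 5.397×10^-7 = 3.516×10^7 Pa.

3.52e7 Pa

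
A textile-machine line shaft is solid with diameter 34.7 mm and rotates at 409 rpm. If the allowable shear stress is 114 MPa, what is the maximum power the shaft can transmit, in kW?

J = πd⁴/32 = π(0.0347)⁴/32 = 1.423×10^-7 m⁴.
T_max = τ_allow·J/r = 1.14×10^8 × 1.423×10^-7 / 0.0174 = 935.2 N·m.
ω = 2π·409/60 = 42.83 rad/s, so P_max = T_max·ω = 4.006×10^4 W.

40.1 kW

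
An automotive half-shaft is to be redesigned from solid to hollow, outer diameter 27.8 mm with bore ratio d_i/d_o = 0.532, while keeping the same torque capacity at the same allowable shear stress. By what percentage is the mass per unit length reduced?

24.2 %

Equal τ_max and T ⇒ the solid shaft needs d_s³ = d_o³(1−k⁴), so d_s = 27.8·(1−0.532⁴)^(1/3) = 27.04 mm.
Area ratio A_h/A_s = d_o²(1−k²)/d_s² = (1−k²)/(1−k⁴)^(2/3) = 0.7580.
Mass saving = 1 − 0.7580 = 24.2 %.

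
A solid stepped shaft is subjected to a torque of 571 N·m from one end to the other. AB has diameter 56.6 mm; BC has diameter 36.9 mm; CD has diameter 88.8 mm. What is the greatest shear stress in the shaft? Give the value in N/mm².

Under the same torque, τ_max = 16T/(πd³) is largest where d is smallest — segment BC (d = 36.9 mm).
τ_max = 16·571.0/(π·(0.0369)³) = 5.788×10^7 Pa.

57.9 N/mm²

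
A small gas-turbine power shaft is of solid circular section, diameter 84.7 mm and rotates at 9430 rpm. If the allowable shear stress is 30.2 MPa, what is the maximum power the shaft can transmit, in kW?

3560 kW

J = πd⁴/32 = π(0.0847)⁴/32 = 5.053×10^-6 m⁴.
T_max = τ_allow·J/r = 3.02×10^7 × 5.053×10^-6 / 0.0423 = 3603 N·m.
ω = 2π·9430/60 = 987.5 rad/s, so P_max = T_max·ω = 3.558×10^6 W.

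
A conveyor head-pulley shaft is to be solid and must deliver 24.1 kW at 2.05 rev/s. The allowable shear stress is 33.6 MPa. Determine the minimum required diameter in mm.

65.7 mm

ω = 2π·2.05 = 12.88 rad/s, so T = P/ω = 24.1×10³ / 12.88 = 1871 N·m.
For a solid shaft τ_max = 16T/(πd³), so d = (16T/(π τ_allow))^(1/3) = (16·1871/(π·3.36×10^7))^(1/3) = 0.06570 m.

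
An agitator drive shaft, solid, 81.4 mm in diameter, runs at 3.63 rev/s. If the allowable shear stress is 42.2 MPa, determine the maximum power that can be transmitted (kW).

J = πd⁴/32 = π(0.0814)⁴/32 = 4.310×10^-6 m⁴.
T_max = τ_allow·J/r = 4.22×10^7 × 4.310×10^-6 / 0.0407 = 4469 N·m.
ω = 2π·3.63 = 22.81 rad/s, so P_max = T_max·ω = 1.019×10^5 W.

102 kW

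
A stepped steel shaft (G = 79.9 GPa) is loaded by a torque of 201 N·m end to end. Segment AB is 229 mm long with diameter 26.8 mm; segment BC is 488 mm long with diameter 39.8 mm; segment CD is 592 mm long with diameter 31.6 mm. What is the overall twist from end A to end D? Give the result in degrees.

1.81°

J_AB = π(0.0268)⁴/32 = 5.06×10^-8 m⁴; J_BC = π(0.0398)⁴/32 = 2.46×10^-7 m⁴; J_CD = π(0.0316)⁴/32 = 9.79×10^-8 m⁴.
θ = (T/G)·Σ L_i/J_i = (201.0/79.9×10⁹)·(0.229/5.06×10^-8 + 0.488/2.46×10^-7 + 0.592/9.79×10^-8) = 0.03157 rad.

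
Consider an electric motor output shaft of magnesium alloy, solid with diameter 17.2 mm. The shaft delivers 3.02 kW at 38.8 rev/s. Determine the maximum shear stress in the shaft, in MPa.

12.4 MPa

ω = 2π·38.8 = 243.8 rad/s, so T = P/ω = 3.02×10³ / 243.8 = 12.39 N·m.
J = πd⁴/32 = π(0.0172)⁴/32 = 8.592×10^-9 m⁴.
τ_max = T·r/J = 12.39 × 0.00860 / 8.592×10^-9 = 1.240×10^7 Pa.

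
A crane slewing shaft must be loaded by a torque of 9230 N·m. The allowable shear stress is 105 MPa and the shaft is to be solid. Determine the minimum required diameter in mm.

For a solid shaft τ_max = 16T/(πd³), so d = (16T/(π τ_allow))^(1/3) = (16·9230/(π·1.05×10^8))^(1/3) = 0.07650 m.

76.5 mm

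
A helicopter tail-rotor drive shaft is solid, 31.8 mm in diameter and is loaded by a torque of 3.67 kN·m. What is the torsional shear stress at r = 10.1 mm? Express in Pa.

J = πd⁴/32 = π(0.0318)⁴/32 = 1.004×10^-7 m⁴.
Shear stress varies linearly with radius: τ = T·r/J = 3670 × 0.0101 / 1.004×10^-7 = 3.692×10^8 Pa.

3.69e8 Pa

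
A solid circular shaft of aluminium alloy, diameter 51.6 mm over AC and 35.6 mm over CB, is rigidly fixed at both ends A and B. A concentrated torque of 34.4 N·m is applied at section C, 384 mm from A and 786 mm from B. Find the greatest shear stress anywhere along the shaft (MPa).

Compatibility: T_A·a/J_AC = T_B·b/J_CB with T_A + T_B = T₀.
J_AC = 6.96×10^-7 m⁴, J_CB = 1.58×10^-7 m⁴, so T_A = T₀·(J_AC/a)/((J_AC/a)+(J_CB/b)) = 30.97 N·m, T_B = 3.428 N·m.
τ in each portion: τ_AC = 1.15×10^6 Pa, τ_CB = 3.87×10^5 Pa; maximum is in AC.
τ_max = T_AC·r/J = 30.97·0.0258/6.96×10^-7 = 1.148×10^6 Pa.

1.15 MPa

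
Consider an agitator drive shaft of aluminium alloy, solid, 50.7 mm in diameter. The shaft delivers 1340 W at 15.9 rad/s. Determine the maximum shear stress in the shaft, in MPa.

ω = 15.9 rad/s, so T = P/ω = 1340 / 15.90 = 84.28 N·m.
J = πd⁴/32 = π(0.0507)⁴/32 = 6.487×10^-7 m⁴.
τ_max = T·r/J = 84.28 × 0.0254 / 6.487×10^-7 = 3.293×10^6 Pa.

3.29 MPa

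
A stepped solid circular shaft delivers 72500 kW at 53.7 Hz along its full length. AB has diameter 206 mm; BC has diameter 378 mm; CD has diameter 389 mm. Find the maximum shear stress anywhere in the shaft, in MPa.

125 MPa

ω = 2π·53.7 = 337.4 rad/s, so T = P/ω = 72500×10³ / 337.4 = 214900 N·m.
Under the same torque, τ_max = 16T/(πd³) is largest where d is smallest — segment AB (d = 206 mm).
τ_max = 16·214900/(π·(0.206)³) = 1.252×10^8 Pa.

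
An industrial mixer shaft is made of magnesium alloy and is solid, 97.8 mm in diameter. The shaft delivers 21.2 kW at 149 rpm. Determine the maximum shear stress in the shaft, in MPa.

7.40 MPa

ω = 2π·149/60 = 15.60 rad/s, so T = P/ω = 21.2×10³ / 15.60 = 1359 N·m.
J = πd⁴/32 = π(0.0978)⁴/32 = 8.982×10^-6 m⁴.
τ_max = T·r/J = 1359 × 0.0489 / 8.982×10^-6 = 7.397×10^6 Pa.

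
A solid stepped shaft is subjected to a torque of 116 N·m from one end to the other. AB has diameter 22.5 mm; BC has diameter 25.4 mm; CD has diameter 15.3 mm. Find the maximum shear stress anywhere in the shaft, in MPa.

Under the same torque, τ_max = 16T/(πd³) is largest where d is smallest — segment CD (d = 15.3 mm).
τ_max = 16·116.0/(π·(0.0153)³) = 1.650×10^8 Pa.

165 MPa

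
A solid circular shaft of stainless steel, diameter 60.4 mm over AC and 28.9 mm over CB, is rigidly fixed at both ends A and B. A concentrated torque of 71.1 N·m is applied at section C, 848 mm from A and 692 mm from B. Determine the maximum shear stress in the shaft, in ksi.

0.224 ksi

Compatibility: T_A·a/J_AC = T_B·b/J_CB with T_A + T_B = T₀.
J_AC = 1.31×10^-6 m⁴, J_CB = 6.85×10^-8 m⁴, so T_A = T₀·(J_AC/a)/((J_AC/a)+(J_CB/b)) = 66.81 N·m, T_B = 4.291 N·m.
τ in each portion: τ_AC = 1.54×10^6 Pa, τ_CB = 9.05×10^5 Pa; maximum is in AC.
τ_max = T_AC·r/J = 66.81·0.0302/1.31×10^-6 = 1.544×10^6 Pa.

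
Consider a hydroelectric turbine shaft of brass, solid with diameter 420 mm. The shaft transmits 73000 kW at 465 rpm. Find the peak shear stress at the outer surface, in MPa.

103 MPa

ω = 2π·465/60 = 48.69 rad/s, so T = P/ω = 73000×10³ / 48.69 = 1.499e6 N·m.
J = πd⁴/32 = π(0.420)⁴/32 = 3.055×10^-3 m⁴.
τ_max = T·r/J = 1.499e6 × 0.210 / 3.055×10^-3 = 1.031×10^8 Pa.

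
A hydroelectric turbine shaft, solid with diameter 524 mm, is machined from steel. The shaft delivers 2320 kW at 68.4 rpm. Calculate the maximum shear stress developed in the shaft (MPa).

ω = 2π·68.4/60 = 7.163 rad/s, so T = P/ω = 2320×10³ / 7.163 = 323900 N·m.
J = πd⁴/32 = π(0.524)⁴/32 = 7.402×10^-3 m⁴.
τ_max = T·r/J = 323900 × 0.262 / 7.402×10^-3 = 1.147×10^7 Pa.

11.5 MPa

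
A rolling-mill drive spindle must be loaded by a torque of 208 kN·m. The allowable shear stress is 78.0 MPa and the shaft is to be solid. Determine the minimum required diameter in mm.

For a solid shaft τ_max = 16T/(πd³), so d = (16T/(π τ_allow))^(1/3) = (16·208000/(π·7.80×10^7))^(1/3) = 0.2386 m.

239 mm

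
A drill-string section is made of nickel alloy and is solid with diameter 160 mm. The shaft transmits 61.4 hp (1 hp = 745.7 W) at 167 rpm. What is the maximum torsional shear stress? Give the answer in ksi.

0.472 ksi

ω = 2π·167/60 = 17.49 rad/s, so T = P/ω = 61.4×745.7 / 17.49 = 2618 N·m.
J = πd⁴/32 = π(0.160)⁴/32 = 6.434×10^-5 m⁴.
τ_max = T·r/J = 2618 × 0.0800 / 6.434×10^-5 = 3.255×10^6 Pa.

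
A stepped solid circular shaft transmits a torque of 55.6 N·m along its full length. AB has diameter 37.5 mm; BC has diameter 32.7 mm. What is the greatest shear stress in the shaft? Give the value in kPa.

Under the same torque, τ_max = 16T/(πd³) is largest where d is smallest — segment BC (d = 32.7 mm).
τ_max = 16·55.60/(π·(0.0327)³) = 8.098×10^6 Pa.

8100 kPa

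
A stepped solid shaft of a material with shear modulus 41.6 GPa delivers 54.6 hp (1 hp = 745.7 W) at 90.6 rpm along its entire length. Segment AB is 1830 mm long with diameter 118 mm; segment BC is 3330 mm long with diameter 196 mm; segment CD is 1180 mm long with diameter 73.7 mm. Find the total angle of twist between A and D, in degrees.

3.11°

ω = 2π·90.6/60 = 9.488 rad/s, so T = P/ω = 54.6×745.7 / 9.488 = 4291 N·m.
J_AB = π(0.118)⁴/32 = 1.90×10^-5 m⁴; J_BC = π(0.196)⁴/32 = 1.45×10^-4 m⁴; J_CD = π(0.0737)⁴/32 = 2.90×10^-6 m⁴.
θ = (T/G)·Σ L_i/J_i = (4291/41.6×10⁹)·(1.83/1.90×10^-5 + 3.33/1.45×10^-4 + 1.18/2.90×10^-6) = 0.05432 rad.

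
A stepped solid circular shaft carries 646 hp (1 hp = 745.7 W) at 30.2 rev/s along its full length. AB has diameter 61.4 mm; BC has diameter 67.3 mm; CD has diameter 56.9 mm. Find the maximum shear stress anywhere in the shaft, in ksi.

10.2 ksi

ω = 2π·30.2 = 189.8 rad/s, so T = P/ω = 646×745.7 / 189.8 = 2539 N·m.
Under the same torque, τ_max = 16T/(πd³) is largest where d is smallest — segment CD (d = 56.9 mm).
τ_max = 16·2539/(π·(0.0569)³) = 7.018×10^7 Pa.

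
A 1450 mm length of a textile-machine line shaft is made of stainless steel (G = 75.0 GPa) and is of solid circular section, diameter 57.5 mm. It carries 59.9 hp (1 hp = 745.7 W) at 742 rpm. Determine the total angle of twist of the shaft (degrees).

ω = 2π·742/60 = 77.70 rad/s, so T = P/ω = 59.9×745.7 / 77.70 = 574.9 N·m.
J = πd⁴/32 = π(0.0575)⁴/32 = 1.073×10^-6 m⁴.
θ = T·L/(G·J) = 574.9 × 1.45 / (75.0×10⁹ × 1.073×10^-6) = 0.01036 rad.

0.593°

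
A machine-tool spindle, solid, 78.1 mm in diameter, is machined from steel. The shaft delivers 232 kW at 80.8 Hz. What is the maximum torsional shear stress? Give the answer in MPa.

ω = 2π·80.8 = 507.7 rad/s, so T = P/ω = 232×10³ / 507.7 = 457.0 N·m.
J = πd⁴/32 = π(0.0781)⁴/32 = 3.653×10^-6 m⁴.
τ_max = T·r/J = 457.0 × 0.0390 / 3.653×10^-6 = 4.886×10^6 Pa.

4.89 MPa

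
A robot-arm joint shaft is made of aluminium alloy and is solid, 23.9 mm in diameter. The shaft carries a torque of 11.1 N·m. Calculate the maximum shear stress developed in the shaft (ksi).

0.601 ksi

J = πd⁴/32 = π(0.0239)⁴/32 = 3.203×10^-8 m⁴.
τ_max = T·r/J = 11.10 × 0.0119 / 3.203×10^-8 = 4.141×10^6 Pa.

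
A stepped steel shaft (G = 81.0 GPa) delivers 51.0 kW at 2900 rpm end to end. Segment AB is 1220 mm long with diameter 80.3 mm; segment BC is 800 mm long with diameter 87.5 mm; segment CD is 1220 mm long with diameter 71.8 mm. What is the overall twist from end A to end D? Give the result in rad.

0.00188 rad

ω = 2π·2900/60 = 303.7 rad/s, so T = P/ω = 51.0×10³ / 303.7 = 167.9 N·m.
J_AB = π(0.0803)⁴/32 = 4.08×10^-6 m⁴; J_BC = π(0.0875)⁴/32 = 5.75×10^-6 m⁴; J_CD = π(0.0718)⁴/32 = 2.61×10^-6 m⁴.
θ = (T/G)·Σ L_i/J_i = (167.9/81.0×10⁹)·(1.22/4.08×10^-6 + 0.800/5.75×10^-6 + 1.22/2.61×10^-6) = 1.877×10^-3 rad.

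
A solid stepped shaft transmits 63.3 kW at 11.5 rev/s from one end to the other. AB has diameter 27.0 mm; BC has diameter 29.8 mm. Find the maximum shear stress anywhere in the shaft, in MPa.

ω = 2π·11.5 = 72.26 rad/s, so T = P/ω = 63.3×10³ / 72.26 = 876.0 N·m.
Under the same torque, τ_max = 16T/(πd³) is largest where d is smallest — segment AB (d = 27.0 mm).
τ_max = 16·876.0/(π·(0.0270)³) = 2.267×10^8 Pa.

227 MPa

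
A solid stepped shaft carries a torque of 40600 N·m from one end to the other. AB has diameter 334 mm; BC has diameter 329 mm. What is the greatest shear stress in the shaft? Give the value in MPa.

5.81 MPa

Under the same torque, τ_max = 16T/(πd³) is largest where d is smallest — segment BC (d = 329 mm).
τ_max = 16·40600/(π·(0.329)³) = 5.806×10^6 Pa.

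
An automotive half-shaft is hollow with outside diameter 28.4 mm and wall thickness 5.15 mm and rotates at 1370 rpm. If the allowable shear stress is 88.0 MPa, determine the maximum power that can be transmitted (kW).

J = π(d_o⁴ − d_i⁴)/32 = π(0.0284⁴ − 0.0181⁴)/32 = 5.333×10^-8 m⁴.
T_max = τ_allow·J/r = 8.80×10^7 × 5.333×10^-8 / 0.0142 = 330.5 N·m.
ω = 2π·1370/60 = 143.5 rad/s, so P_max = T_max·ω = 4.741×10^4 W.

47.4 kW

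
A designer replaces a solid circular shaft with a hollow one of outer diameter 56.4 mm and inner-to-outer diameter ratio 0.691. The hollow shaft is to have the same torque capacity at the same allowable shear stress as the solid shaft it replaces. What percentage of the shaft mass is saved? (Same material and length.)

37.9 %

Equal τ_max and T ⇒ the solid shaft needs d_s³ = d_o³(1−k⁴), so d_s = 56.4·(1−0.691⁴)^(1/3) = 51.74 mm.
Area ratio A_h/A_s = d_o²(1−k²)/d_s² = (1−k²)/(1−k⁴)^(2/3) = 0.6209.
Mass saving = 1 − 0.6209 = 37.9 %.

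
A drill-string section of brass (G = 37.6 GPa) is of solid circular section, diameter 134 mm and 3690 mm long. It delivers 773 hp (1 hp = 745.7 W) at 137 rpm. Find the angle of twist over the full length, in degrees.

ω = 2π·137/60 = 14.35 rad/s, so T = P/ω = 773×745.7 / 14.35 = 40180 N·m.
J = πd⁴/32 = π(0.134)⁴/32 = 3.165×10^-5 m⁴.
θ = T·L/(G·J) = 40180 × 3.69 / (37.6×10⁹ × 3.165×10^-5) = 0.1246 rad.

7.14°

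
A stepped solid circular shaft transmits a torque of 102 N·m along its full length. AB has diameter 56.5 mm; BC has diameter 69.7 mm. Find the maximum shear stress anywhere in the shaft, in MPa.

2.88 MPa

Under the same torque, τ_max = 16T/(πd³) is largest where d is smallest — segment AB (d = 56.5 mm).
τ_max = 16·102.0/(π·(0.0565)³) = 2.880×10^6 Pa.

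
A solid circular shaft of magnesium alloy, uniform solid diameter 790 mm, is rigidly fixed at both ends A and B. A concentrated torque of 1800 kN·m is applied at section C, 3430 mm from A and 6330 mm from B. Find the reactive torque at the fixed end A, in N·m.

With uniform GJ and both ends fixed, compatibility θ_AC = θ_CB gives T_A·a = T_B·b, together with T_A + T_B = T₀.
T_A = T₀·b/(a+b) = 1.800e6·6330/9760 = 1.167e6 N·m; T_B = 632600 N·m.

1.17e6 N·m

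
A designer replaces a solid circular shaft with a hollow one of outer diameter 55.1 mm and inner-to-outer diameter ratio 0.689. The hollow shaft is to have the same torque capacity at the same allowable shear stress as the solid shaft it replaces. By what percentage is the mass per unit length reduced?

37.7 %

Equal τ_max and T ⇒ the solid shaft needs d_s³ = d_o³(1−k⁴), so d_s = 55.1·(1−0.689⁴)^(1/3) = 50.60 mm.
Area ratio A_h/A_s = d_o²(1−k²)/d_s² = (1−k²)/(1−k⁴)^(2/3) = 0.6228.
Mass saving = 1 − 0.6228 = 37.7 %.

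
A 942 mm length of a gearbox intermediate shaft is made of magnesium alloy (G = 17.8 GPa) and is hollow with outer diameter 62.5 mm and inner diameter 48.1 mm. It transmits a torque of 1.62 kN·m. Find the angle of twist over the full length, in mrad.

88.2 mrad

J = π(d_o⁴ − d_i⁴)/32 = π(0.0625⁴ − 0.0481⁴)/32 = 9.725×10^-7 m⁴.
θ = T·L/(G·J) = 1620 × 0.942 / (17.8×10⁹ × 9.725×10^-7) = 0.08816 rad.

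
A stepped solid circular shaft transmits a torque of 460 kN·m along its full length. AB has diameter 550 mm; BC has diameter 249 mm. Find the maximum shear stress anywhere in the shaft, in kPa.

152000 kPa

Under the same torque, τ_max = 16T/(πd³) is largest where d is smallest — segment BC (d = 249 mm).
τ_max = 16·460000/(π·(0.249)³) = 1.518×10^8 Pa.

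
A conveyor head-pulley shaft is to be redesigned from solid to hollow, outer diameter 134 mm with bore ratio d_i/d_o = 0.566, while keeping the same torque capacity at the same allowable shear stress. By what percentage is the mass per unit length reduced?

26.9 %

Equal τ_max and T ⇒ the solid shaft needs d_s³ = d_o³(1−k⁴), so d_s = 134·(1−0.566⁴)^(1/3) = 129.2 mm.
Area ratio A_h/A_s = d_o²(1−k²)/d_s² = (1−k²)/(1−k⁴)^(2/3) = 0.7305.
Mass saving = 1 − 0.7305 = 26.9 %.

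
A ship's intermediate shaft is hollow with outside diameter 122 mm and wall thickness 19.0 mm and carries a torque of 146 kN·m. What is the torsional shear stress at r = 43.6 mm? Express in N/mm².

J = π(d_o⁴ − d_i⁴)/32 = π(0.122⁴ − 0.0840⁴)/32 = 1.686×10^-5 m⁴.
Shear stress varies linearly with radius: τ = T·r/J = 146000 × 0.0436 / 1.686×10^-5 = 3.775×10^8 Pa.

378 N/mm²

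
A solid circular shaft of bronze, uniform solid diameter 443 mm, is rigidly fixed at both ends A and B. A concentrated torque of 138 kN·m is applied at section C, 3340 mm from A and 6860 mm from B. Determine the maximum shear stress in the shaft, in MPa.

5.44 MPa

With uniform GJ and both ends fixed, compatibility θ_AC = θ_CB gives T_A·a = T_B·b, together with T_A + T_B = T₀.
T_A = T₀·b/(a+b) = 138000·6860/10200 = 92810 N·m; T_B = 45190 N·m.
τ in each portion: τ_AC = 5.44×10^6 Pa, τ_CB = 2.65×10^6 Pa; maximum is in AC.
τ_max = T_AC·r/J = 92810·0.222/3.78×10^-3 = 5.437×10^6 Pa.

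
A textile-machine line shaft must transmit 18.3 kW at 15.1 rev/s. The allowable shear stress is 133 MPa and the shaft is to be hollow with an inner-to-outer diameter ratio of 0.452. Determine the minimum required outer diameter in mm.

19.8 mm

ω = 2π·15.1 = 94.88 rad/s, so T = P/ω = 18.3×10³ / 94.88 = 192.9 N·m.
For a hollow shaft with d_i/d_o = 0.452: τ_max = 16T/(π d_o³ (1−k⁴)), so d_o = [16T/(π τ_allow (1−k⁴))]^(1/3) = [16·192.9/(π·1.33×10^8·0.9583)]^(1/3) = 0.01975 m.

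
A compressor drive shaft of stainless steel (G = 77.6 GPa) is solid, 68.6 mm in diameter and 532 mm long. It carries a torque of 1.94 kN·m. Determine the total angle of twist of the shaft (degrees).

0.350°

J = πd⁴/32 = π(0.0686)⁴/32 = 2.174×10^-6 m⁴.
θ = T·L/(G·J) = 1940 × 0.532 / (77.6×10⁹ × 2.174×10^-6) = 6.117×10^-3 rad.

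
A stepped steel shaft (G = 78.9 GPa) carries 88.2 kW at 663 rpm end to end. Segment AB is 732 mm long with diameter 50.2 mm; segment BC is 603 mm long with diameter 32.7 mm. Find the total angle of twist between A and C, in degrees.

6.04°

ω = 2π·663/60 = 69.43 rad/s, so T = P/ω = 88.2×10³ / 69.43 = 1270 N·m.
J_AB = π(0.0502)⁴/32 = 6.23×10^-7 m⁴; J_BC = π(0.0327)⁴/32 = 1.12×10^-7 m⁴.
θ = (T/G)·Σ L_i/J_i = (1270/78.9×10⁹)·(0.732/6.23×10^-7 + 0.603/1.12×10^-7) = 0.1054 rad.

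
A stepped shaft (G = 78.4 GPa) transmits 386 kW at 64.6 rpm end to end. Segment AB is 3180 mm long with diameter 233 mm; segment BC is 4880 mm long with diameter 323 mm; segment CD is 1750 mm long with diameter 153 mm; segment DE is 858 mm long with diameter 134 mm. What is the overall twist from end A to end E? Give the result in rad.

0.0547 rad

ω = 2π·64.6/60 = 6.765 rad/s, so T = P/ω = 386×10³ / 6.765 = 57060 N·m.
J_AB = π(0.233)⁴/32 = 2.89×10^-4 m⁴; J_BC = π(0.323)⁴/32 = 1.07×10^-3 m⁴; J_CD = π(0.153)⁴/32 = 5.38×10^-5 m⁴; J_DE = π(0.134)⁴/32 = 3.17×10^-5 m⁴.
θ = (T/G)·Σ L_i/J_i = (57060/78.4×10⁹)·(3.18/2.89×10^-4 + 4.88/1.07×10^-3 + 1.75/5.38×10^-5 + 0.858/3.17×10^-5) = 0.05472 rad.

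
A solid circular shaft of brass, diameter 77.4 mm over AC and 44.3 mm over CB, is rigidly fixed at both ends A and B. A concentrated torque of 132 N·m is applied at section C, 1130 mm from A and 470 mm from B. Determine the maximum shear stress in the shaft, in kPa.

Compatibility: T_A·a/J_AC = T_B·b/J_CB with T_A + T_B = T₀.
J_AC = 3.52×10^-6 m⁴, J_CB = 3.78×10^-7 m⁴, so T_A = T₀·(J_AC/a)/((J_AC/a)+(J_CB/b)) = 104.9 N·m, T_B = 27.07 N·m.
τ in each portion: τ_AC = 1.15×10^6 Pa, τ_CB = 1.59×10^6 Pa; maximum is in CB.
τ_max = T_CB·r/J = 27.07·0.0221/3.78×10^-7 = 1.586×10^6 Pa.

1590 kPa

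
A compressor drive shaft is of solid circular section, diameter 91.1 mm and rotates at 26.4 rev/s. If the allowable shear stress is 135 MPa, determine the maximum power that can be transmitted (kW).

J = πd⁴/32 = π(0.0911)⁴/32 = 6.762×10^-6 m⁴.
T_max = τ_allow·J/r = 1.35×10^8 × 6.762×10^-6 / 0.0456 = 20040 N·m.
ω = 2π·26.4 = 165.9 rad/s, so P_max = T_max·ω = 3.324×10^6 W.

3320 kW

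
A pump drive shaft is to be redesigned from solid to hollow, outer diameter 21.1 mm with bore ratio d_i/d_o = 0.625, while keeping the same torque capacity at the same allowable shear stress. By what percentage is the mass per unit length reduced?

32.0 %

Equal τ_max and T ⇒ the solid shaft needs d_s³ = d_o³(1−k⁴), so d_s = 21.1·(1−0.625⁴)^(1/3) = 19.97 mm.
Area ratio A_h/A_s = d_o²(1−k²)/d_s² = (1−k²)/(1−k⁴)^(2/3) = 0.6805.
Mass saving = 1 − 0.6805 = 32.0 %.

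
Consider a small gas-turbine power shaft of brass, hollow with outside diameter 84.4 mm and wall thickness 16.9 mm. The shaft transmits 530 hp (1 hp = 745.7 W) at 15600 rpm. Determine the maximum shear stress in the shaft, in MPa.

2.35 MPa

ω = 2π·15600/60 = 1634 rad/s, so T = P/ω = 530×745.7 / 1634 = 241.9 N·m.
J = π(d_o⁴ − d_i⁴)/32 = π(0.0844⁴ − 0.0506⁴)/32 = 4.338×10^-6 m⁴.
τ_max = T·r/J = 241.9 × 0.0422 / 4.338×10^-6 = 2.353×10^6 Pa.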